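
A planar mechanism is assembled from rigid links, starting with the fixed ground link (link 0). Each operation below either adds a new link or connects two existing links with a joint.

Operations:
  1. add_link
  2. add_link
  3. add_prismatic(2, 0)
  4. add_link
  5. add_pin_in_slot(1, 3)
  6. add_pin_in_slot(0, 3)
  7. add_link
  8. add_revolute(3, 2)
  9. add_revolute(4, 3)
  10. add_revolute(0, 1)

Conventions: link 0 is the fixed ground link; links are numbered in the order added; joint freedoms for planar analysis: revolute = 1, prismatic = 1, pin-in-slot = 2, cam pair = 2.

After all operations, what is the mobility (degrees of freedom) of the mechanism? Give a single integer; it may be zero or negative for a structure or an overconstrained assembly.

link 0 = ground. State L|J1|J2 = 1|0|0
+link1  2|0|0
+link2  3|0|0
P(2,0) f=1→J1  3|1|0
+link3  4|1|0
PS(1,3) f=2→J2  4|1|1
PS(0,3) f=2→J2  4|1|2
+link4  5|1|2
R(3,2) f=1→J1  5|2|2
R(4,3) f=1→J1  5|3|2
R(0,1) f=1→J1  5|4|2
M = 3(5−1)−2·4−2 = 12−8−2 = 2

M = 2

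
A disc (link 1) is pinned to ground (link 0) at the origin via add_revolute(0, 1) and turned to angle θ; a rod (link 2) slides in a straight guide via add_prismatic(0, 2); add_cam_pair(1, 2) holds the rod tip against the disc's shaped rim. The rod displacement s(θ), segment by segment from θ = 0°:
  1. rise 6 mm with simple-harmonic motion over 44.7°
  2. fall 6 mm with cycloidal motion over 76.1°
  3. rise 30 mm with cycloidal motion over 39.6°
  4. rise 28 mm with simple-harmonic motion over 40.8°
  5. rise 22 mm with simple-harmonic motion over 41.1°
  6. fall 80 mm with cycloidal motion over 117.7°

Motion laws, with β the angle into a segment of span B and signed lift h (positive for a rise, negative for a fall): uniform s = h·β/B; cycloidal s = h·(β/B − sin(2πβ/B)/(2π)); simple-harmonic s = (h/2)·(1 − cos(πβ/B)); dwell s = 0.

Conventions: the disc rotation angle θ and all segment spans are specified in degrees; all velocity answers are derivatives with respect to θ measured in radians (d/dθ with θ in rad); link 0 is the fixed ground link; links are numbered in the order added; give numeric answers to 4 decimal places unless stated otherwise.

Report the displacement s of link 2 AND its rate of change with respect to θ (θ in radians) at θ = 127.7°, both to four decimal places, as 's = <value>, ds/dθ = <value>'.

segment 1 (0° to 44.7°, simple-harmonic, h = 6) is passed completely: s = 0.0000 + (6) = 6.0000
segment 2 (44.7° to 120.8°, cycloidal, h = -6) is passed completely: s = 6.0000 + (-6) = 0.0000
θ = 127.7° falls in segment 3 (120.8° to 160.4°, cycloidal, h = 30): β = 127.7 − 120.8 = 6.9°, B = 39.6°; Δs = 30·(0.1742 − sin(2π·0.1742)/(2π)) = 0.9834; s = 0.0000 + 0.9834 = 0.9834
velocity in seg [120.8°–160.4°] (cycloidal), θ in radians: β = 6.9° = 0.1204 rad, B = 39.6° = 0.6912 rad; ds/dθ = (h/B)(1 − cos(2πβ/B)) = (30/0.6912)(1 − cos(2π·0.1742)) = 23.516162 mm/rad

s = 0.9834, ds/dθ = 23.5162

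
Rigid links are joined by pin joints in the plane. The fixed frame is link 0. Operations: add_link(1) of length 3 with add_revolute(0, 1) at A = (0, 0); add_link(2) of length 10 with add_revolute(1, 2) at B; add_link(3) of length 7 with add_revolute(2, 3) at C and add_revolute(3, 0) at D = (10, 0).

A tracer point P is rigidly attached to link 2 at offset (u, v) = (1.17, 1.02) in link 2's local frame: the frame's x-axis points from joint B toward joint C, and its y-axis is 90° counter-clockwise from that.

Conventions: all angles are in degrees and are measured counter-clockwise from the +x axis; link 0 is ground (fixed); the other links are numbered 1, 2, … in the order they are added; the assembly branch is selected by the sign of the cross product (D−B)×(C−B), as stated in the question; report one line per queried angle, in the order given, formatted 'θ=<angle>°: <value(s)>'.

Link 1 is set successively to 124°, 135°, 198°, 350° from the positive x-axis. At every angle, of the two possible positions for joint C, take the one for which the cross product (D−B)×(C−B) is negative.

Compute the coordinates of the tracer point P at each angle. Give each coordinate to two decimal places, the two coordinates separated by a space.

A=(0,0), D=(10.00,0)
θ=124°: B = A + 3.00·(cos124°, sin124°) = (-1.6776, 2.4871)
θ=124°: |BD| = 11.9395
θ=124°: circle(B,10.00) ∩ circle(D,7.00): a=8.1055, h=5.8567
θ=124°:   candidates: C₊=(7.4701,6.5268) cross=69.926; C₋=(5.0301,-4.9295) cross=-69.926
θ=124°:   branch - wants cross < 0 → take C=(5.0301,-4.9295) (cross=-69.926)
θ=124°: ex = (C−B)/|BC| = (0.6708,-0.7417); ey = (0.7417,0.6708)
θ=124°: P = B + 1.17·ex + 1.02·ey = (-0.1363,2.3036)
θ=135°: B = A + 3.00·(cos135°, sin135°) = (-2.1213, 2.1213)
θ=135°: |BD| = 12.3055
θ=135°: circle(B,10.00) ∩ circle(D,7.00): a=8.2250, h=5.6876
θ=135°:   candidates: C₊=(6.9610,6.3059) cross=69.989; C₋=(5.0001,-4.8991) cross=-69.989
θ=135°:   branch - wants cross < 0 → take C=(5.0001,-4.8991) (cross=-69.989)
θ=135°: ex = (C−B)/|BC| = (0.7121,-0.7020); ey = (0.7020,0.7121)
θ=135°: P = B + 1.17·ex + 1.02·ey = (-0.5720,2.0263)
θ=198°: B = A + 3.00·(cos198°, sin198°) = (-2.8532, -0.9271)
θ=198°: |BD| = 12.8866
θ=198°: circle(B,10.00) ∩ circle(D,7.00): a=8.4221, h=5.3915
θ=198°:   candidates: C₊=(5.1592,5.0564) cross=69.478; C₋=(5.9350,-5.6987) cross=-69.478
θ=198°:   branch - wants cross < 0 → take C=(5.9350,-5.6987) (cross=-69.478)
θ=198°: ex = (C−B)/|BC| = (0.8788,-0.4772); ey = (0.4772,0.8788)
θ=198°: P = B + 1.17·ex + 1.02·ey = (-1.3382,-0.5889)
θ=350°: B = A + 3.00·(cos350°, sin350°) = (2.9544, -0.5209)
θ=350°: |BD| = 7.0648
θ=350°: circle(B,10.00) ∩ circle(D,7.00): a=7.1418, h=6.9996
θ=350°:   candidates: C₊=(9.5607,6.9862) cross=49.451; C₋=(10.5930,-6.9748) cross=-49.451
θ=350°:   branch - wants cross < 0 → take C=(10.5930,-6.9748) (cross=-49.451)
θ=350°: ex = (C−B)/|BC| = (0.7639,-0.6454); ey = (0.6454,0.7639)
θ=350°: P = B + 1.17·ex + 1.02·ey = (4.5064,-0.4969)

θ=124°: -0.14 2.30
θ=135°: -0.57 2.03
θ=198°: -1.34 -0.59
θ=350°: 4.51 -0.50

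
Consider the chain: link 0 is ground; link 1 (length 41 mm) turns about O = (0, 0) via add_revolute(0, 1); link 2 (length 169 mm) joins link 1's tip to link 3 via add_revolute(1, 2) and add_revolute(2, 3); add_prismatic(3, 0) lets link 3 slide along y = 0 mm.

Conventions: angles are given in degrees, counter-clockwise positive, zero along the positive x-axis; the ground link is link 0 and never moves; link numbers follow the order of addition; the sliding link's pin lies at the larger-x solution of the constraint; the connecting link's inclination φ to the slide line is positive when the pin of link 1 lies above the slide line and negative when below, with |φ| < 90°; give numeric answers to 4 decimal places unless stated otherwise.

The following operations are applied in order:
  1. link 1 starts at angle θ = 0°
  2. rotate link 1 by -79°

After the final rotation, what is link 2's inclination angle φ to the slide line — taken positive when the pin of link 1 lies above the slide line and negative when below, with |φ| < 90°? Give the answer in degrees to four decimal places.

geometry: r = 41 mm, L = 169 mm, e = 0 mm; θ starts at 0°
rotate link 1 by -79°: θ ← 0° -79° = -79°
h = r sin θ − e = -40.246715 − 0 = -40.246715
sin φ = h / L = -40.246715 / 169 = -0.23814624
φ = arcsin(-0.23814624) = -13.777156°

-13.7772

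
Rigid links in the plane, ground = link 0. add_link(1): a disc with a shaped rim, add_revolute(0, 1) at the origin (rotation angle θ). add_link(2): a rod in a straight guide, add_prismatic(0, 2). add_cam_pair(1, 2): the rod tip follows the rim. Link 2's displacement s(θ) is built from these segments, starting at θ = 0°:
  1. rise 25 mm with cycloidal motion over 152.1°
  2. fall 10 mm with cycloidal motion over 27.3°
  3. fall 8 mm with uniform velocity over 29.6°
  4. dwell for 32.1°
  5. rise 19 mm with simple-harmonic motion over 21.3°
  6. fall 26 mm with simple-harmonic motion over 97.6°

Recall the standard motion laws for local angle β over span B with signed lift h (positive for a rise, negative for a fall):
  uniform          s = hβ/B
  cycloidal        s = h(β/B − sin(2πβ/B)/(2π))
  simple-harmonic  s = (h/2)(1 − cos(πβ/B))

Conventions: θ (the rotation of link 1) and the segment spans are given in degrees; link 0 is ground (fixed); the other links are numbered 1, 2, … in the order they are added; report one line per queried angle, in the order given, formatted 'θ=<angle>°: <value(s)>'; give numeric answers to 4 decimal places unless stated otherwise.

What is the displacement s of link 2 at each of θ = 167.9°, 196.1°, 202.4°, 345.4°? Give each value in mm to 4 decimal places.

segment 1 (0° to 152.1°, cycloidal, h = 25) is passed completely: s = 0.0000 + (25) = 25.0000
θ = 167.9° falls in segment 2 (152.1° to 179.4°, cycloidal, h = -10): β = 167.9 − 152.1 = 15.8°, B = 27.3°; Δs = -10·(0.5788 − sin(2π·0.5788)/(2π)) = -6.5433; s = 25.0000 − 6.5433 = 18.4567
segment 2 (152.1° to 179.4°, cycloidal, h = -10) is passed completely: s = 25.0000 + (-10) = 15.0000
θ = 196.1° falls in segment 3 (179.4° to 209°, uniform, h = -8): β = 196.1 − 179.4 = 16.7°, B = 29.6°; Δs = -8·16.7/29.6 = -4.5135; s = 15.0000 − 4.5135 = 10.4865
θ = 202.4° falls in segment 3 (179.4° to 209°, uniform, h = -8): β = 202.4 − 179.4 = 23°, B = 29.6°; Δs = -8·23/29.6 = -6.2162; s = 15.0000 − 6.2162 = 8.7838
segment 3 (179.4° to 209°, uniform, h = -8) is passed completely: s = 15.0000 + (-8) = 7.0000
segment 4 (209° to 241.1°, dwell): s unchanged at 7.0000
segment 5 (241.1° to 262.4°, simple-harmonic, h = 19) is passed completely: s = 7.0000 + (19) = 26.0000
θ = 345.4° falls in segment 6 (262.4° to 360°, simple-harmonic, h = -26): β = 345.4 − 262.4 = 83°, B = 97.6°; Δs = -26/2·(1 − cos(π·0.8504)) = -24.5907; s = 26.0000 − 24.5907 = 1.4093

θ=167.9°: 18.4567
θ=196.1°: 10.4865
θ=202.4°: 8.7838
θ=345.4°: 1.4093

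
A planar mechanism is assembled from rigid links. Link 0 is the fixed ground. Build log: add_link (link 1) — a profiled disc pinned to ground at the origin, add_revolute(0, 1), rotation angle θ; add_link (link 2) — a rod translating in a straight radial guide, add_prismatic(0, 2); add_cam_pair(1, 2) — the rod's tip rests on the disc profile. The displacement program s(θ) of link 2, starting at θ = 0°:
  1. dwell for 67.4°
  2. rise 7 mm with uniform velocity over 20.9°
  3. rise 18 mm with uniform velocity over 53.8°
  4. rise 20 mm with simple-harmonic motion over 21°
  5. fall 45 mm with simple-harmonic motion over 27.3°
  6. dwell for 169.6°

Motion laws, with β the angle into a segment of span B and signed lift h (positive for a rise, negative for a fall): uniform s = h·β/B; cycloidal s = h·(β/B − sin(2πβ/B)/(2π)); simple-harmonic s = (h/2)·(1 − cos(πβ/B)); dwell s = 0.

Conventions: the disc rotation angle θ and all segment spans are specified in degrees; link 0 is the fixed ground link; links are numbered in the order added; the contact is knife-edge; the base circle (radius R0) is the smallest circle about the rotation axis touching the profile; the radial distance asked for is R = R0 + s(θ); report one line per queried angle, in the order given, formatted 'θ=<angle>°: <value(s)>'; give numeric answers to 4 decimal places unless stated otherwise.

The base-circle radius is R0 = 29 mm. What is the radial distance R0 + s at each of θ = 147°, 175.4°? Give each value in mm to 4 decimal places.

seg 1 [0°–67.4°] dwell: s stays 0.0000
seg 2 [67.4°–88.3°] uniform, h=7: full span → s += 7 → s = 7.0000
seg 3 [88.3°–142.1°] uniform, h=18: full span → s += 18 → s = 25.0000
seg 4 [142.1°–163.1°] simple-harmonic, h=20: θ=147° here. β=4.9, B=21. 20/2·(1 − cos(π·0.2333)) = 2.5686 → s = 27.5686
seg 4 [142.1°–163.1°] simple-harmonic, h=20: full span → s += 20 → s = 45.0000
seg 5 [163.1°–190.4°] simple-harmonic, h=-45: θ=175.4° here. β=12.3, B=27.3. -45/2·(1 − cos(π·0.4505)) = -19.0186 → s = 25.9814
θ=147°: R = R0 + s = 29 + 27.5686 = 56.5686
θ=175.4°: R = R0 + s = 29 + 25.9814 = 54.9814

θ=147°: 56.5686
θ=175.4°: 54.9814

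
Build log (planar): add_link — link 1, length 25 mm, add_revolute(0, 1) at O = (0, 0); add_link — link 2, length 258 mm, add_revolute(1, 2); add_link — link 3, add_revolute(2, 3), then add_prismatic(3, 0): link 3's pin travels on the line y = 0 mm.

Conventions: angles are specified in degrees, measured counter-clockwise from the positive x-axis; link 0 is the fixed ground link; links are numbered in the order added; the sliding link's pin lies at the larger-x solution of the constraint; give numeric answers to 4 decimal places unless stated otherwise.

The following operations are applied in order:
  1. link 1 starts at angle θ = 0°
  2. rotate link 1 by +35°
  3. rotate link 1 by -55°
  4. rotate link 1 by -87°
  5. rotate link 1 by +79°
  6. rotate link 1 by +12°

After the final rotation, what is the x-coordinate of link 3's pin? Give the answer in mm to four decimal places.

geometry: r = 25 mm, L = 258 mm, e = 0 mm; θ starts at 0°
rotate link 1 by +35°: θ ← 0° +35° = 35°
rotate link 1 by -55°: θ ← 35° -55° = -20°
rotate link 1 by -87°: θ ← -20° -87° = -107°
rotate link 1 by +79°: θ ← -107° +79° = -28°
rotate link 1 by +12°: θ ← -28° +12° = -16°
crank pin P = (r cos θ, r sin θ) = (24.031542, -6.890934)
h = r sin θ − e = -6.890934 − 0 = -6.890934
x = r cos θ + √(L² − h²) = 24.031542 + 257.907958 = 281.939501

281.9395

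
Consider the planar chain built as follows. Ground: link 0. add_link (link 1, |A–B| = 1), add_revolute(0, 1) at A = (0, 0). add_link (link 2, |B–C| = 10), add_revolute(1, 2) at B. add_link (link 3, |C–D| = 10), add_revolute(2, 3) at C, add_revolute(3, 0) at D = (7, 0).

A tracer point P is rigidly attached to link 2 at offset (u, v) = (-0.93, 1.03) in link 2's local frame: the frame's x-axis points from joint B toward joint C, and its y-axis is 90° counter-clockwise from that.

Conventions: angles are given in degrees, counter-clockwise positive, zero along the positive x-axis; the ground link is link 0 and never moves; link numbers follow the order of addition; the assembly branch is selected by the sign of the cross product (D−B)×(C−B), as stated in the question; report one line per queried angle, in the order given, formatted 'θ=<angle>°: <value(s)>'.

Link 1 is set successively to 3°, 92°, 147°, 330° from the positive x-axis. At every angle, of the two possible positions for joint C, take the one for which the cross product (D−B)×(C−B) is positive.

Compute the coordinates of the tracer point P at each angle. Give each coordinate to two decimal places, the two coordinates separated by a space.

A=(0,0), D=(7.00,0)
θ=3°: B = A + 1.00·(cos3°, sin3°) = (0.9986, 0.0523)
θ=3°: |BD| = 6.0016
θ=3°: circle(B,10.00) ∩ circle(D,10.00): a=3.0008, h=9.5391
θ=3°:   candidates: C₊=(4.0825,9.5649) cross=57.250; C₋=(3.9161,-9.5126) cross=-57.250
θ=3°:   branch + wants cross > 0 → take C=(4.0825,9.5649) (cross=57.250)
θ=3°: ex = (C−B)/|BC| = (0.3084,0.9513); ey = (-0.9513,0.3084)
θ=3°: P = B + -0.93·ex + 1.03·ey = (-0.2680,-0.5147)
θ=92°: B = A + 1.00·(cos92°, sin92°) = (-0.0349, 0.9994)
θ=92°: |BD| = 7.1055
θ=92°: circle(B,10.00) ∩ circle(D,10.00): a=3.5528, h=9.3476
θ=92°:   candidates: C₊=(4.7973,9.7544) cross=66.420; C₋=(2.1678,-8.7550) cross=-66.420
θ=92°:   branch + wants cross > 0 → take C=(4.7973,9.7544) (cross=66.420)
θ=92°: ex = (C−B)/|BC| = (0.4832,0.8755); ey = (-0.8755,0.4832)
θ=92°: P = B + -0.93·ex + 1.03·ey = (-1.3861,0.6829)
θ=147°: B = A + 1.00·(cos147°, sin147°) = (-0.8387, 0.5446)
θ=147°: |BD| = 7.8576
θ=147°: circle(B,10.00) ∩ circle(D,10.00): a=3.9288, h=9.1959
θ=147°:   candidates: C₊=(3.7181,9.4461) cross=72.257; C₋=(2.4433,-8.9015) cross=-72.257
θ=147°:   branch + wants cross > 0 → take C=(3.7181,9.4461) (cross=72.257)
θ=147°: ex = (C−B)/|BC| = (0.4557,0.8901); ey = (-0.8901,0.4557)
θ=147°: P = B + -0.93·ex + 1.03·ey = (-2.1793,0.1861)
θ=330°: B = A + 1.00·(cos330°, sin330°) = (0.8660, -0.5000)
θ=330°: |BD| = 6.1543
θ=330°: circle(B,10.00) ∩ circle(D,10.00): a=3.0772, h=9.5148
θ=330°:   candidates: C₊=(3.1600,9.2333) cross=58.557; C₋=(4.7060,-9.7333) cross=-58.557
θ=330°:   branch + wants cross > 0 → take C=(3.1600,9.2333) (cross=58.557)
θ=330°: ex = (C−B)/|BC| = (0.2294,0.9733); ey = (-0.9733,0.2294)
θ=330°: P = B + -0.93·ex + 1.03·ey = (-0.3498,-1.1689)

θ=3°: -0.27 -0.51
θ=92°: -1.39 0.68
θ=147°: -2.18 0.19
θ=330°: -0.35 -1.17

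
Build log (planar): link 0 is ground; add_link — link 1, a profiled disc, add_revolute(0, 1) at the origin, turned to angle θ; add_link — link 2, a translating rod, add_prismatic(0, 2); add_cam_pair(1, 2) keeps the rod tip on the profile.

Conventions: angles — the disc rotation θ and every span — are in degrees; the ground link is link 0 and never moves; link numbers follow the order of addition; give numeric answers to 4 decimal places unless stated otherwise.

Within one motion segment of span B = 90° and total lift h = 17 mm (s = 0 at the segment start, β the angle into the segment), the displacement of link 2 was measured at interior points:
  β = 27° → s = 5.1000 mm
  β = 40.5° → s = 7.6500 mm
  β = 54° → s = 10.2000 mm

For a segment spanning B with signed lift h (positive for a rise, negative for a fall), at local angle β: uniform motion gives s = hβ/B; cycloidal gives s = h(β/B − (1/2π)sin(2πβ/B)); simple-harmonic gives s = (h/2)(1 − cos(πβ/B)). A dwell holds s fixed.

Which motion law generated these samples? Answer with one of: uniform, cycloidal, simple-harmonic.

candidates at β/B = r: uniform s = h·r (linear in β); cycloidal s = h·(r − sin(2πr)/(2π)); simple-harmonic s = (h/2)(1 − cos(πr))
β=27°: printed 5.1000 | uniform 5.1000, cycloidal 2.5268, simple-harmonic 3.5038
β=40.5°: printed 7.6500 | uniform 7.6500, cycloidal 6.8139, simple-harmonic 7.1703
β=54°: printed 10.2000 | uniform 10.2000, cycloidal 11.7903, simple-harmonic 11.1266
only one law matches every sample → uniform

uniform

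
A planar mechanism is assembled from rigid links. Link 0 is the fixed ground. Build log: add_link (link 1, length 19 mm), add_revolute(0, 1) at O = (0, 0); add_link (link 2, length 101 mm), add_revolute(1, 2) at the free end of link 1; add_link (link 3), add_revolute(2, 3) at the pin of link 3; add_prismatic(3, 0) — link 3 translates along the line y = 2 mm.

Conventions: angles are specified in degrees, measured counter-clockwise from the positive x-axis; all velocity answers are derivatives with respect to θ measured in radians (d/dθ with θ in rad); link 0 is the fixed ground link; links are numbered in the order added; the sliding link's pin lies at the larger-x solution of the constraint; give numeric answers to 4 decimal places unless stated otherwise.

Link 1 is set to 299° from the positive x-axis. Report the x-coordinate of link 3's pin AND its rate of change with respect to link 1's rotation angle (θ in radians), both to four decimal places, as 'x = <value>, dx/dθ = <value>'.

geometry: r = 19 mm, L = 101 mm, e = 2 mm
crank pin P = (r cos θ, r sin θ) = (9.211383, -16.617774)
h = r sin θ − e = -16.617774 − 2 = -18.617774
x = r cos θ + √(L² − h²) = 9.211383 + 99.269222 = 108.480605
dx/dθ = −r sin θ − h·r cos θ/√(L² − h²) (θ in radians; h = -18.617774) = 18.345354

x = 108.4806, dx/dθ = 18.3454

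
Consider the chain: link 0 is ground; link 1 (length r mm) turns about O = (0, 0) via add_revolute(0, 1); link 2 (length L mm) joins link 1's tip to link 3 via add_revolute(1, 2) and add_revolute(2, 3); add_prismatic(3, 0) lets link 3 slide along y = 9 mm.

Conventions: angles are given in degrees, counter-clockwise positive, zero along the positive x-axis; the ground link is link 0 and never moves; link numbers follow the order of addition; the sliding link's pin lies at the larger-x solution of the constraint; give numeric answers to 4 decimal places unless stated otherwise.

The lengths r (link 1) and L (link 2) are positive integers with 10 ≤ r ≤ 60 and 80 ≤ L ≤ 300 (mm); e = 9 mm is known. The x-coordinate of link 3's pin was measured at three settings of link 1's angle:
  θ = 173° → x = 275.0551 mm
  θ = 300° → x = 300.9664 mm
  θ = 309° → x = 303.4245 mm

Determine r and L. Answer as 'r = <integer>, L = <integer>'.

constraint per measurement: (x − r cos θ)² + (r sin θ − e)² = L²
subtracting the θ₁ and θ₂ equations cancels the r² and L² terms:
r = (x₁² − x₂²) / (2[(x₁cos θ₁ + e sin θ₁) − (x₂cos θ₂ + e sin θ₂)]) = 18.0000 → r = 18
L² = (x₁ − r cos θ₁)² + (r sin θ₁ − e)² = 85848.9981 → L = 293.0000 → L = 293
check at θ₃=309°: x = 303.4245 (printed 303.4245) ✓

r = 18, L = 293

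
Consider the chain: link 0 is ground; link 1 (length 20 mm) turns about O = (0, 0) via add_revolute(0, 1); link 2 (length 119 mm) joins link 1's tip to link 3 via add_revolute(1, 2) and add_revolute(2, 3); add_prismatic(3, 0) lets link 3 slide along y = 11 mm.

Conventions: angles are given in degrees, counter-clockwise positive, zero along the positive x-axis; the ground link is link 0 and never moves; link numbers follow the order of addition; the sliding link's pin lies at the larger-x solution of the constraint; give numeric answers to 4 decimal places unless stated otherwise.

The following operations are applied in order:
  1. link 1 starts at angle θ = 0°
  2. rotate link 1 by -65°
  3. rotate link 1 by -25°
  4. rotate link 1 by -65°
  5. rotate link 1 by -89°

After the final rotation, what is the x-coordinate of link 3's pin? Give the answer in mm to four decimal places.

geometry: r = 20 mm, L = 119 mm, e = 11 mm; θ starts at 0°
rotate link 1 by -65°: θ ← 0° -65° = -65°
rotate link 1 by -25°: θ ← -65° -25° = -90°
rotate link 1 by -65°: θ ← -90° -65° = -155°
rotate link 1 by -89°: θ ← -155° -89° = -244°
crank pin P = (r cos θ, r sin θ) = (-8.767423, 17.975881)
h = r sin θ − e = 17.975881 − 11 = 6.975881
x = r cos θ + √(L² − h²) = -8.767423 + 118.795358 = 110.027935

110.0279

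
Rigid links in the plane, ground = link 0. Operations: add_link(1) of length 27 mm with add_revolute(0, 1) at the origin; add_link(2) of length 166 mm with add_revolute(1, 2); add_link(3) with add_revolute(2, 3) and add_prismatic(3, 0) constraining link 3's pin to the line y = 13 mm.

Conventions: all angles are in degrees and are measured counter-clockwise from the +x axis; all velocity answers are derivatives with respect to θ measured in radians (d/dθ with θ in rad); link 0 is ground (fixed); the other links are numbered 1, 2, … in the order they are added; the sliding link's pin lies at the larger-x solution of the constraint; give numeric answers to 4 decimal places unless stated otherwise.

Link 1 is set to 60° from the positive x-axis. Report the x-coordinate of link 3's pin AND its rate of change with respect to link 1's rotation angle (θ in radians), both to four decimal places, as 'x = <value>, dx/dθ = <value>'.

geometry: r = 27 mm, L = 166 mm, e = 13 mm
crank pin P = (r cos θ, r sin θ) = (13.500000, 23.382686)
h = r sin θ − e = 23.382686 − 13 = 10.382686
x = r cos θ + √(L² − h²) = 13.500000 + 165.674983 = 179.174983
dx/dθ = −r sin θ − h·r cos θ/√(L² − h²) (θ in radians; h = 10.382686) = -24.228717

x = 179.1750, dx/dθ = -24.2287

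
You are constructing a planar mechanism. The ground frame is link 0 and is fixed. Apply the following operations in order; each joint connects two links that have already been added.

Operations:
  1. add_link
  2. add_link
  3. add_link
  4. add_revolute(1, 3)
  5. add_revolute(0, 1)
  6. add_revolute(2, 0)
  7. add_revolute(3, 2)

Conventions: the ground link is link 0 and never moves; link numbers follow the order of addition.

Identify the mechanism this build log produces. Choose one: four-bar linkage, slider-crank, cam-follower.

links: 4 (incl. ground); joints: 4 revolute, 0 prismatic, 0 higher (cam) pair, forming one closed loop
4 links in a single 4R loop → four-bar linkage

four-bar linkage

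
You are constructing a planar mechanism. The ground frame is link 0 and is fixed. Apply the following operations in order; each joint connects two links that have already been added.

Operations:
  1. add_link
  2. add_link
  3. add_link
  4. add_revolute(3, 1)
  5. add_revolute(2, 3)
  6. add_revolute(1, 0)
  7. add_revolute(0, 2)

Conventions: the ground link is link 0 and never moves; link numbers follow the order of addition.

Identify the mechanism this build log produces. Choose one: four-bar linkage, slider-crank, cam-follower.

links: 4 (incl. ground); joints: 4 revolute, 0 prismatic, 0 higher (cam) pair, forming one closed loop
4 links in a single 4R loop → four-bar linkage

four-bar linkage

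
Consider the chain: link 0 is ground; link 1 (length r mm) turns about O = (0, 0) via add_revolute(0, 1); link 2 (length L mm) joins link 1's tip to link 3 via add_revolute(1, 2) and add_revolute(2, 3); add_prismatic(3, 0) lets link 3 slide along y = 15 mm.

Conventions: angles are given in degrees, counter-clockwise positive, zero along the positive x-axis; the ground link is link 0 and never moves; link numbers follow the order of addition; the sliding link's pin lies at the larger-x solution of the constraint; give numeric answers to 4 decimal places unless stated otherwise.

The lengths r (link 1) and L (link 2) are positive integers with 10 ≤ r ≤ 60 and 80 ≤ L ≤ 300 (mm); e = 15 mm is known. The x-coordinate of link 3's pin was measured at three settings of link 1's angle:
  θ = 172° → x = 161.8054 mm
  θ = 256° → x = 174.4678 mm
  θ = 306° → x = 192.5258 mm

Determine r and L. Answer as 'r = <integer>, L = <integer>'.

constraint per measurement: (x − r cos θ)² + (r sin θ − e)² = L²
subtracting the θ₁ and θ₂ equations cancels the r² and L² terms:
r = (x₁² − x₂²) / (2[(x₁cos θ₁ + e sin θ₁) − (x₂cos θ₂ + e sin θ₂)]) = 21.0001 → r = 21
L² = (x₁ − r cos θ₁)² + (r sin θ₁ − e)² = 33488.9987 → L = 183.0000 → L = 183
check at θ₃=306°: x = 192.5258 (printed 192.5258) ✓

r = 21, L = 183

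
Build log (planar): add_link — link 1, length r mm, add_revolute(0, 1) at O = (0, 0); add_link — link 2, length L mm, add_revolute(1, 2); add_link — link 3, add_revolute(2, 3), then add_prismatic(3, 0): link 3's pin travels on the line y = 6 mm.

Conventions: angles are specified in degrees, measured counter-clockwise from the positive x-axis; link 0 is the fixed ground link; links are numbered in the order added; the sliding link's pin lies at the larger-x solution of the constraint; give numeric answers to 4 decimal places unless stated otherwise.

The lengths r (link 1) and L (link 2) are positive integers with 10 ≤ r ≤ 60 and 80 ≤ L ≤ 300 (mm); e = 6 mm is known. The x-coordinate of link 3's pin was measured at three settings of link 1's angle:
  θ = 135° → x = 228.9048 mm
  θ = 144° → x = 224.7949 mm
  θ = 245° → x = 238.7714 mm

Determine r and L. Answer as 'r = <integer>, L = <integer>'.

constraint per measurement: (x − r cos θ)² + (r sin θ − e)² = L²
subtracting the θ₁ and θ₂ equations cancels the r² and L² terms:
r = (x₁² − x₂²) / (2[(x₁cos θ₁ + e sin θ₁) − (x₂cos θ₂ + e sin θ₂)]) = 44.9995 → r = 45
L² = (x₁ − r cos θ₁)² + (r sin θ₁ − e)² = 68643.9821 → L = 262.0000 → L = 262
check at θ₃=245°: x = 238.7714 (printed 238.7714) ✓

r = 45, L = 262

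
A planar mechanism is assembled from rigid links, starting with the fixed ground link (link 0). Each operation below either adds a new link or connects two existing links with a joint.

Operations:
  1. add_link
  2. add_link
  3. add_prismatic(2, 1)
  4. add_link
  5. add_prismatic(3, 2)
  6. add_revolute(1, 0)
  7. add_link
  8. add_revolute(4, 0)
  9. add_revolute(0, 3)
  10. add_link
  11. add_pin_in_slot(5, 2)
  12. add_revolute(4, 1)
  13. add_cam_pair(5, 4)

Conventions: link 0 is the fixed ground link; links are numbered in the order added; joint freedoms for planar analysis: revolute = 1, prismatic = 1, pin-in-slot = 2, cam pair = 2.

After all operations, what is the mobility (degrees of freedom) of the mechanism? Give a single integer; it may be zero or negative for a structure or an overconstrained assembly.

link 0 = ground. State L|J1|J2 = 1|0|0
+link1  2|0|0
+link2  3|0|0
P(2,1) f=1→J1  3|1|0
+link3  4|1|0
P(3,2) f=1→J1  4|2|0
R(1,0) f=1→J1  4|3|0
+link4  5|3|0
R(4,0) f=1→J1  5|4|0
R(0,3) f=1→J1  5|5|0
+link5  6|5|0
PS(5,2) f=2→J2  6|5|1
R(4,1) f=1→J1  6|6|1
C(5,4) f=2→J2  6|6|2
M = 3(6−1)−2·6−2 = 15−12−2 = 1

M = 1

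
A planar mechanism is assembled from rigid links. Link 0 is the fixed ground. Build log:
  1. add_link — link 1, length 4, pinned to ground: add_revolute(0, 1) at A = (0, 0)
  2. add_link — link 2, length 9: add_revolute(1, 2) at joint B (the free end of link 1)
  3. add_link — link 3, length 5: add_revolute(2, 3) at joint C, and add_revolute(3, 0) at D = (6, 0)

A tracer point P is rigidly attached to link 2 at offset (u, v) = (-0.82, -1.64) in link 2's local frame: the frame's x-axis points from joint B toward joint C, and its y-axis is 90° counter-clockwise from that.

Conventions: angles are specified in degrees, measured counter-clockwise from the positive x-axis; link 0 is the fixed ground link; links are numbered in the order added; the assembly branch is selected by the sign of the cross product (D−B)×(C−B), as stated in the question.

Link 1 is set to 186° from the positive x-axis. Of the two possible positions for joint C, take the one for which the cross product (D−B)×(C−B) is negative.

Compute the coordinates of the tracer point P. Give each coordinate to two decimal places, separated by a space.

A=(0,0), D=(6.00,0)
B = A + 4.00·(cos186°, sin186°) = (-3.9781, -0.4181)
|BD| = 9.9868
circle(B,9.00) ∩ circle(D,5.00): a=7.7971, h=4.4950
  candidates: C₊=(3.6240,4.3994) cross=44.891; C₋=(4.0004,-4.5827) cross=-44.891
  branch - wants cross < 0 → take C=(4.0004,-4.5827) (cross=-44.891)
ex = (C−B)/|BC| = (0.8865,-0.4627); ey = (0.4627,0.8865)
P = B + -0.82·ex + -1.64·ey = (-5.4639,-1.4925)

-5.46 -1.49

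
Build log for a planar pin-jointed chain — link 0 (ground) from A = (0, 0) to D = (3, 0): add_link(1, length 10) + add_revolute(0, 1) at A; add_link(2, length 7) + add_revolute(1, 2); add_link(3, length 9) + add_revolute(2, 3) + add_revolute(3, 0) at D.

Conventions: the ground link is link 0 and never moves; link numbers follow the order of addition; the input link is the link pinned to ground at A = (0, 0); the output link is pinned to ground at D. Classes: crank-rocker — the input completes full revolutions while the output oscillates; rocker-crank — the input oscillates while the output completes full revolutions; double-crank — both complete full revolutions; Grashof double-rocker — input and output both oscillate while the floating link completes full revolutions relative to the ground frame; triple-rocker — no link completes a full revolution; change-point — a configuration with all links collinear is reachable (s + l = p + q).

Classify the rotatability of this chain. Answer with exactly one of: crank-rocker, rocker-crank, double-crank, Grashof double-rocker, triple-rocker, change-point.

lengths: ground=3, input=10, coupler=7, output=9
sorted: s=3 (shortest), l=10 (longest), p+q=16
s + l = 13 vs p + q = 16
s + l < p + q (Grashof) with shortest = ground link → double-crank

double-crank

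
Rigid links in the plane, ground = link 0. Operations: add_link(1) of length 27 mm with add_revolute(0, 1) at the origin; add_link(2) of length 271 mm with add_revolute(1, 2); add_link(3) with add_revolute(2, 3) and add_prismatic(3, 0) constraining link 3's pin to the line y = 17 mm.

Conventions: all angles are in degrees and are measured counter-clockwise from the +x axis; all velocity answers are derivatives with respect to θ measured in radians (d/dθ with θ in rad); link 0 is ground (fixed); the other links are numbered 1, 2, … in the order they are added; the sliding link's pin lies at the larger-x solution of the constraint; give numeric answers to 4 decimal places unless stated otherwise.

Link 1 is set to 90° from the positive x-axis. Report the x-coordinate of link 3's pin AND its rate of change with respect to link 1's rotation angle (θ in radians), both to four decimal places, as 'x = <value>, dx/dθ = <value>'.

geometry: r = 27 mm, L = 271 mm, e = 17 mm
crank pin P = (r cos θ, r sin θ) = (0.000000, 27.000000)
h = r sin θ − e = 27.000000 − 17 = 10.000000
x = r cos θ + √(L² − h²) = 0.000000 + 270.815435 = 270.815435
dx/dθ = −r sin θ − h·r cos θ/√(L² − h²) (θ in radians; h = 10.000000) = -27.000000

x = 270.8154, dx/dθ = -27.0000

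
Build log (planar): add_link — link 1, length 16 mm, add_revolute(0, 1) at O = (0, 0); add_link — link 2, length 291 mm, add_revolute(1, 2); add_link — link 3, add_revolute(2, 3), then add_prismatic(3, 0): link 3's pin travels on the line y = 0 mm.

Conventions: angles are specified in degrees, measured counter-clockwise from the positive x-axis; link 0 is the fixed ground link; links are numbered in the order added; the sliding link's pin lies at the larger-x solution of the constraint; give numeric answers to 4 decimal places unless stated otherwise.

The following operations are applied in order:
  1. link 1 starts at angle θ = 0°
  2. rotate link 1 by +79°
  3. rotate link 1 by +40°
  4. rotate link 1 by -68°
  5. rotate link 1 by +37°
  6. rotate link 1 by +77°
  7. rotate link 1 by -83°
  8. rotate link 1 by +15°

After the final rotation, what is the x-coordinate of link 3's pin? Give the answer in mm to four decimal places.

geometry: r = 16 mm, L = 291 mm, e = 0 mm; θ starts at 0°
rotate link 1 by +79°: θ ← 0° +79° = 79°
rotate link 1 by +40°: θ ← 79° +40° = 119°
rotate link 1 by -68°: θ ← 119° -68° = 51°
rotate link 1 by +37°: θ ← 51° +37° = 88°
rotate link 1 by +77°: θ ← 88° +77° = 165°
rotate link 1 by -83°: θ ← 165° -83° = 82°
rotate link 1 by +15°: θ ← 82° +15° = 97°
crank pin P = (r cos θ, r sin θ) = (-1.949909, 15.880738)
h = r sin θ − e = 15.880738 − 0 = 15.880738
x = r cos θ + √(L² − h²) = -1.949909 + 290.566347 = 288.616438

288.6164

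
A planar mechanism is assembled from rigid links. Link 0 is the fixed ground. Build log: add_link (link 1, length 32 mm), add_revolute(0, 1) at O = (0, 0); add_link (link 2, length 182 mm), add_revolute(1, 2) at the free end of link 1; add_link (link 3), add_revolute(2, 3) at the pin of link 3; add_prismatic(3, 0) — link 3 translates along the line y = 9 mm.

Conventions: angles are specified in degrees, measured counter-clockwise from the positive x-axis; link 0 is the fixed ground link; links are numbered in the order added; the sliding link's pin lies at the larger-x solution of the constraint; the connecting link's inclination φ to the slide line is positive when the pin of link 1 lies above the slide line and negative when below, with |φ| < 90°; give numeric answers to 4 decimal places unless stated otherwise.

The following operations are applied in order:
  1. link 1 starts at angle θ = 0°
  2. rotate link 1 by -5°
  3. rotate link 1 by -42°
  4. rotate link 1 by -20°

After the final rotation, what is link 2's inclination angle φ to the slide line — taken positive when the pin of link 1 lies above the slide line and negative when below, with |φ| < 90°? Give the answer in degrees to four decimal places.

geometry: r = 32 mm, L = 182 mm, e = 9 mm; θ starts at 0°
rotate link 1 by -5°: θ ← 0° -5° = -5°
rotate link 1 by -42°: θ ← -5° -42° = -47°
rotate link 1 by -20°: θ ← -47° -20° = -67°
h = r sin θ − e = -29.456155 − 9 = -38.456155
sin φ = h / L = -38.456155 / 182 = -0.21129756
φ = arcsin(-0.21129756) = -12.198403°

-12.1984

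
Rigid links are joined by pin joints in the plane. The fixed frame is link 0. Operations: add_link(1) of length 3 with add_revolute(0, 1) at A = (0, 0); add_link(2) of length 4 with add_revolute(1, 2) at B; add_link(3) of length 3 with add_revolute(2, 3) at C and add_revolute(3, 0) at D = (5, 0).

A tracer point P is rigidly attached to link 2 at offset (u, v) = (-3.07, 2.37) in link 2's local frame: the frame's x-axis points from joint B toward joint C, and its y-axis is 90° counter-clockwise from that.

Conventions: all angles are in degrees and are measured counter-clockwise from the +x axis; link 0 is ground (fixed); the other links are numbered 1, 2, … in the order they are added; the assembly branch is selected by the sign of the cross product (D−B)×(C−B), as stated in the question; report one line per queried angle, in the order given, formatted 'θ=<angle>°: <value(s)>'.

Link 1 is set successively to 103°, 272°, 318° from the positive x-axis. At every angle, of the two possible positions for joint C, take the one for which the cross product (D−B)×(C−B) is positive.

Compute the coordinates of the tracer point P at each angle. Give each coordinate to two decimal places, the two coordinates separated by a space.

A=(0,0), D=(5.00,0)
θ=103°: B = A + 3.00·(cos103°, sin103°) = (-0.6749, 2.9231)
θ=103°: |BD| = 6.3835
θ=103°: circle(B,4.00) ∩ circle(D,3.00): a=3.7400, h=1.4185
θ=103°:   candidates: C₊=(3.2996,2.4716) cross=9.055; C₋=(2.0004,-0.0506) cross=-9.055
θ=103°:   branch + wants cross > 0 → take C=(3.2996,2.4716) (cross=9.055)
θ=103°: ex = (C−B)/|BC| = (0.9936,-0.1129); ey = (0.1129,0.9936)
θ=103°: P = B + -3.07·ex + 2.37·ey = (-3.4577,5.6245)
θ=272°: B = A + 3.00·(cos272°, sin272°) = (0.1047, -2.9982)
θ=272°: |BD| = 5.7405
θ=272°: circle(B,4.00) ∩ circle(D,3.00): a=3.4799, h=1.9723
θ=272°:   candidates: C₊=(2.0422,0.5013) cross=11.322; C₋=(4.1024,-2.8626) cross=-11.322
θ=272°:   branch + wants cross > 0 → take C=(2.0422,0.5013) (cross=11.322)
θ=272°: ex = (C−B)/|BC| = (0.4844,0.8749); ey = (-0.8749,0.4844)
θ=272°: P = B + -3.07·ex + 2.37·ey = (-3.4557,-4.5360)
θ=318°: B = A + 3.00·(cos318°, sin318°) = (2.2294, -2.0074)
θ=318°: |BD| = 3.4214
θ=318°: circle(B,4.00) ∩ circle(D,3.00): a=2.7337, h=2.9201
θ=318°:   candidates: C₊=(2.7298,1.9612) cross=9.991; C₋=(6.1564,-2.7682) cross=-9.991
θ=318°:   branch + wants cross > 0 → take C=(2.7298,1.9612) (cross=9.991)
θ=318°: ex = (C−B)/|BC| = (0.1251,0.9921); ey = (-0.9921,0.1251)
θ=318°: P = B + -3.07·ex + 2.37·ey = (-0.5060,-4.7568)

θ=103°: -3.46 5.62
θ=272°: -3.46 -4.54
θ=318°: -0.51 -4.76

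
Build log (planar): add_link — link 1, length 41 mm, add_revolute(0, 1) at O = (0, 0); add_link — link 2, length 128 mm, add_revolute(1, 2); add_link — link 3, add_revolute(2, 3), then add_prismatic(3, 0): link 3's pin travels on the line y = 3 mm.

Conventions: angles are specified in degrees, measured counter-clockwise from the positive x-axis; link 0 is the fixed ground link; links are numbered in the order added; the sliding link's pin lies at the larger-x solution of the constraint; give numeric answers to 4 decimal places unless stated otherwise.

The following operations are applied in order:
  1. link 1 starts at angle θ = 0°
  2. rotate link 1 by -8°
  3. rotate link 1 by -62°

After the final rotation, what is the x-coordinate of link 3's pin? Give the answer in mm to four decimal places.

geometry: r = 41 mm, L = 128 mm, e = 3 mm; θ starts at 0°
rotate link 1 by -8°: θ ← 0° -8° = -8°
rotate link 1 by -62°: θ ← -8° -62° = -70°
crank pin P = (r cos θ, r sin θ) = (14.022826, -38.527397)
h = r sin θ − e = -38.527397 − 3 = -41.527397
x = r cos θ + √(L² − h²) = 14.022826 + 121.076320 = 135.099146

135.0991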